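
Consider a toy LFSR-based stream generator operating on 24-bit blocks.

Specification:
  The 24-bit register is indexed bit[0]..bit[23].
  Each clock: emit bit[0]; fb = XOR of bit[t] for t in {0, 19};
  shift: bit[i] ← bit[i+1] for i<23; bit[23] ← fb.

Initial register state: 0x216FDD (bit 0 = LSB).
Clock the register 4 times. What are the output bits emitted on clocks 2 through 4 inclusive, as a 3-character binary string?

reg_0 = 0x216FDD
clock 1: out=1, reg = 0x90B7EE
clock 2: out=0, reg = 0x485BF7
clock 3: out=1, reg = 0x242DFB
clock 4: out=1, reg = 0x9216FD

011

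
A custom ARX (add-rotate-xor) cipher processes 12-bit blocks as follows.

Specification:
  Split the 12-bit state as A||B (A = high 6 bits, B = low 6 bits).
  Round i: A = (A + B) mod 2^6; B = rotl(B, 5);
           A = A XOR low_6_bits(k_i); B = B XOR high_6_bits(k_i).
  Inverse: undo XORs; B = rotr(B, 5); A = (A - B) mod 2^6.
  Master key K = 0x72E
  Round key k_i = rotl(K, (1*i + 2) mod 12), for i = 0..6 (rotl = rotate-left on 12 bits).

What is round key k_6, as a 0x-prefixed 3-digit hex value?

K = 0x72E
k_0 = rotl(K, (1*0+2) mod 12) = rotl(K, 2) = 0xCB9
k_1 = rotl(K, (1*1+2) mod 12) = rotl(K, 3) = 0x973
k_2 = rotl(K, (1*2+2) mod 12) = rotl(K, 4) = 0x2E7
k_3 = rotl(K, (1*3+2) mod 12) = rotl(K, 5) = 0x5CE
k_4 = rotl(K, (1*4+2) mod 12) = rotl(K, 6) = 0xB9C
k_5 = rotl(K, (1*5+2) mod 12) = rotl(K, 7) = 0x739
k_6 = rotl(K, (1*6+2) mod 12) = rotl(K, 8) = 0xE72

0xE72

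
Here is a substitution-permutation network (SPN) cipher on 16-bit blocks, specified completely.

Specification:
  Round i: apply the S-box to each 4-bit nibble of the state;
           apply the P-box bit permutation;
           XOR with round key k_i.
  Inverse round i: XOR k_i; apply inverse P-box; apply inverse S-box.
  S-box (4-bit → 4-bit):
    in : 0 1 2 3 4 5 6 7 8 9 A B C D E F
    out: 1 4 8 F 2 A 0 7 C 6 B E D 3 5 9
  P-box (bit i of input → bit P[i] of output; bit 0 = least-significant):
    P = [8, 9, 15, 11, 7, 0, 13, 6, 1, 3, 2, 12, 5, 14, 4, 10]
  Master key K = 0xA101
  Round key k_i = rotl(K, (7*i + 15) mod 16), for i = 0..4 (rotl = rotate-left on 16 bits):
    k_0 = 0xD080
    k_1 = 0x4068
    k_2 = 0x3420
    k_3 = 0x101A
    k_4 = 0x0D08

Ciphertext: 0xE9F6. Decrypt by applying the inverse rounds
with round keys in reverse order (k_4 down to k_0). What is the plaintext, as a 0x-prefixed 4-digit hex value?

s_0 = ciphertext = 0xE9F6
s_1 = InvRound(s_0, k_4) = 0x37C1
s_2 = InvRound(s_1, k_3) = 0x8D3D
s_3 = InvRound(s_2, k_2) = 0x1B9C
s_4 = InvRound(s_3, k_1) = 0x78FA
s_5 = InvRound(s_4, k_0) = 0xED88

0xED88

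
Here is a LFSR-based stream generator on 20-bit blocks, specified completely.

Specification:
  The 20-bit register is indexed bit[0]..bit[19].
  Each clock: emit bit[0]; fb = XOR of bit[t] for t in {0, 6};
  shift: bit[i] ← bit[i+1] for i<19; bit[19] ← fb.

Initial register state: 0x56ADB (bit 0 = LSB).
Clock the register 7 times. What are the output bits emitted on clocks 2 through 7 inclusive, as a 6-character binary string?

101101

reg_0 = 0x56ADB
clock 1: out=1, reg = 0x2B56D
clock 2: out=1, reg = 0x15AB6
clock 3: out=0, reg = 0x0AD5B
clock 4: out=1, reg = 0x056AD
clock 5: out=1, reg = 0x82B56
clock 6: out=0, reg = 0xC15AB
clock 7: out=1, reg = 0xE0AD5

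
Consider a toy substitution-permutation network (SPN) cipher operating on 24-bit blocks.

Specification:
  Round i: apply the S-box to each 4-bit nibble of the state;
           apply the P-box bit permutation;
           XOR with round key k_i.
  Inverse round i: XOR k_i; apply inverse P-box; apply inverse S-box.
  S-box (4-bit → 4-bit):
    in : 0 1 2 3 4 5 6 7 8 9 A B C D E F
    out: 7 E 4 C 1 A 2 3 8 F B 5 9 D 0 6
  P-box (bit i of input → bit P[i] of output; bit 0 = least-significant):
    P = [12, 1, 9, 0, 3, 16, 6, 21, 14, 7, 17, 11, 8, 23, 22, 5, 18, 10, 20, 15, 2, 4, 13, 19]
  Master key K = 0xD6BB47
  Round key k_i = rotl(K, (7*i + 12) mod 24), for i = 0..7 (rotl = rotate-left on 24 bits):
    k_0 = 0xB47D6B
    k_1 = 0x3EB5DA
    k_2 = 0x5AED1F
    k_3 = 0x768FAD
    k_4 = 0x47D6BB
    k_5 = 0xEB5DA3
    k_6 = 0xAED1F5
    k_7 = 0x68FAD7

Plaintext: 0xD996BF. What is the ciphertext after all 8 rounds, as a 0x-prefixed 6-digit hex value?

s_0 = plaintext = 0xD996BF
s_1 = Round(s_0, k_0) = 0x68DA85
s_2 = Round(s_1, k_1) = 0x5E7C69
s_3 = Round(s_2, k_2) = 0xD3B60C
s_4 = Round(s_3, k_3) = 0x2F3E60
s_5 = Round(s_4, k_4) = 0x16E099
s_6 = Round(s_5, k_5) = 0xC02B78
s_7 = Round(s_6, k_6) = 0xF195F8
s_8 = Round(s_7, k_7) = 0xB95726

0xB95726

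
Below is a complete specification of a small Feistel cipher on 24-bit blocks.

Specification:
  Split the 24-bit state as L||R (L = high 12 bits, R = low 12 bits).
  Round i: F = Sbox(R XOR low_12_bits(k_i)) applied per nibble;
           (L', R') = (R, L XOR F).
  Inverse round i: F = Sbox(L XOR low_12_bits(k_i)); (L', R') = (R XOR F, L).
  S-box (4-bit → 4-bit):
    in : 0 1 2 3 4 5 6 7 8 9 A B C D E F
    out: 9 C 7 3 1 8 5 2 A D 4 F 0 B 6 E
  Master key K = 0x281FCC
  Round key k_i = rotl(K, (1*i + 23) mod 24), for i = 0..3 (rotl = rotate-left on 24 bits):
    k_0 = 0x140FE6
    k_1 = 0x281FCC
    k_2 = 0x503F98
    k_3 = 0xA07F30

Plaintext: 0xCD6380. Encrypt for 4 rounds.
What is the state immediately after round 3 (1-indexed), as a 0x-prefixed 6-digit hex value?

s_0 = plaintext = 0xCD6380
s_1 = Round(s_0, k_0) = 0x380C83
s_2 = Round(s_1, k_1) = 0xC8309E
s_3 = Round(s_2, k_2) = 0x09E216
s_4 = Round(s_3, k_3) = 0x216BEB

0x09E216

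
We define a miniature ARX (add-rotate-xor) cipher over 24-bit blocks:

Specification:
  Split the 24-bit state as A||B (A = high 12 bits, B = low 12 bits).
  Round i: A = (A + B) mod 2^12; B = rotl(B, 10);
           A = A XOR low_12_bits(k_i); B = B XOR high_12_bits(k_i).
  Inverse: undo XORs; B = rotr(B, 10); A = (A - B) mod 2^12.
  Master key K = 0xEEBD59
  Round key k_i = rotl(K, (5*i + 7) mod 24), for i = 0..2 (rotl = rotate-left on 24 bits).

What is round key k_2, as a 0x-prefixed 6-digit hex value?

0xB3DD7A

K = 0xEEBD59
k_0 = rotl(K, (5*0+7) mod 24) = rotl(K, 7) = 0x5EACF7
k_1 = rotl(K, (5*1+7) mod 24) = rotl(K, 12) = 0xD59EEB
k_2 = rotl(K, (5*2+7) mod 24) = rotl(K, 17) = 0xB3DD7A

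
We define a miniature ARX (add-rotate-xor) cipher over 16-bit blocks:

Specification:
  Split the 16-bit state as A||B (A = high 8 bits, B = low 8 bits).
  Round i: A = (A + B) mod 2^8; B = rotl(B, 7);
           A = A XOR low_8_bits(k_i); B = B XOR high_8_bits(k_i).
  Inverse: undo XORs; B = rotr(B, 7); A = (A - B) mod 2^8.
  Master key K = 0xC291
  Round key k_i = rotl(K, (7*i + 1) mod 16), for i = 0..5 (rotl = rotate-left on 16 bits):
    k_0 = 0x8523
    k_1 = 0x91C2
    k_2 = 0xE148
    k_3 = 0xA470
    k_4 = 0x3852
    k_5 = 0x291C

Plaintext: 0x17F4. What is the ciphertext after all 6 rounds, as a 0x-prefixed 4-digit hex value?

0xFDC6

s_0 = plaintext = 0x17F4
s_1 = Round(s_0, k_0) = 0x28FF
s_2 = Round(s_1, k_1) = 0xE56E
s_3 = Round(s_2, k_2) = 0x1BD6
s_4 = Round(s_3, k_3) = 0x81CF
s_5 = Round(s_4, k_4) = 0x02DF
s_6 = Round(s_5, k_5) = 0xFDC6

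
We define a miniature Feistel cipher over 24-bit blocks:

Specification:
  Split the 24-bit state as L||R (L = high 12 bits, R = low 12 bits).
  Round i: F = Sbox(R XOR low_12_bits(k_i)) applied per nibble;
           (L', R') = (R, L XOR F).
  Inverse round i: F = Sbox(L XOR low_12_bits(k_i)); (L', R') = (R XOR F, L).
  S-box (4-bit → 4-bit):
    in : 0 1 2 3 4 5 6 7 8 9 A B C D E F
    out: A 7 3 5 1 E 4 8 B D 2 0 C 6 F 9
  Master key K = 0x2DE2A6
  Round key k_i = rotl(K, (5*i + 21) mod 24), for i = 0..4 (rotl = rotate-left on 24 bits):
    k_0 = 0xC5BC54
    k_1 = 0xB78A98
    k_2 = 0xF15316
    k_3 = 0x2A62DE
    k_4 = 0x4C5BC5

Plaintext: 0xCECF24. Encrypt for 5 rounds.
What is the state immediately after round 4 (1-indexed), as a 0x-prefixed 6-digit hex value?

s_0 = plaintext = 0xCECF24
s_1 = Round(s_0, k_0) = 0xF24966
s_2 = Round(s_1, k_1) = 0x966ABB
s_3 = Round(s_2, k_2) = 0xABB440
s_4 = Round(s_3, k_3) = 0x440E64
s_5 = Round(s_4, k_4) = 0xE64A67

0x440E64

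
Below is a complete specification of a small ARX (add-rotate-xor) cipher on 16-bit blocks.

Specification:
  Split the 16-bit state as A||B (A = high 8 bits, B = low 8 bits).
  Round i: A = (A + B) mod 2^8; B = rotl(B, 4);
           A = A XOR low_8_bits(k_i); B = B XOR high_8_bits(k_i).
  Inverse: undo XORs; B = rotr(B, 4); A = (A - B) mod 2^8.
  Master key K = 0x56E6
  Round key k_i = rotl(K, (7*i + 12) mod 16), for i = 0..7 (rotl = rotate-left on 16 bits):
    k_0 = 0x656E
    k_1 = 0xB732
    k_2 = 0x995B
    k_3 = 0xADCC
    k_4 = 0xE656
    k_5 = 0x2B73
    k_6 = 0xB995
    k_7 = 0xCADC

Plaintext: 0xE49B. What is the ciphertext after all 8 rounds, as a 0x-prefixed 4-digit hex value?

0x7A5A

s_0 = plaintext = 0xE49B
s_1 = Round(s_0, k_0) = 0x11DC
s_2 = Round(s_1, k_1) = 0xDF7A
s_3 = Round(s_2, k_2) = 0x023E
s_4 = Round(s_3, k_3) = 0x8C4E
s_5 = Round(s_4, k_4) = 0x8C02
s_6 = Round(s_5, k_5) = 0xFD0B
s_7 = Round(s_6, k_6) = 0x9D09
s_8 = Round(s_7, k_7) = 0x7A5A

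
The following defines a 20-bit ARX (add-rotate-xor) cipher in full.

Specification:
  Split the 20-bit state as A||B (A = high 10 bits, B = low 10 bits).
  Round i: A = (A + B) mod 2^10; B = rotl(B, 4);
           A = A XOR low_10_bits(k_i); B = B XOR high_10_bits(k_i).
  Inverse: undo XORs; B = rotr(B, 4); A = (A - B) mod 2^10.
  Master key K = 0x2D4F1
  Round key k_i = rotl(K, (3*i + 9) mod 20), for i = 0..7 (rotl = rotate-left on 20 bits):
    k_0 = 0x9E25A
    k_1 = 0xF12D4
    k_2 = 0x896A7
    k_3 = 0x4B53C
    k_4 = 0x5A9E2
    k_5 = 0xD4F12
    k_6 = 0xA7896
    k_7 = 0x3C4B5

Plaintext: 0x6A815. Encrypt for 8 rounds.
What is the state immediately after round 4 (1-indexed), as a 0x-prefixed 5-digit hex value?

0x46B27

s_0 = plaintext = 0x6A815
s_1 = Round(s_0, k_0) = 0xF9728
s_2 = Round(s_1, k_1) = 0x76548
s_3 = Round(s_2, k_2) = 0x61AA0
s_4 = Round(s_3, k_3) = 0x46B27
s_5 = Round(s_4, k_4) = 0x68F16
s_6 = Round(s_5, k_5) = 0xEAE3F
s_7 = Round(s_6, k_6) = 0x5F166
s_8 = Round(s_7, k_7) = 0x95E94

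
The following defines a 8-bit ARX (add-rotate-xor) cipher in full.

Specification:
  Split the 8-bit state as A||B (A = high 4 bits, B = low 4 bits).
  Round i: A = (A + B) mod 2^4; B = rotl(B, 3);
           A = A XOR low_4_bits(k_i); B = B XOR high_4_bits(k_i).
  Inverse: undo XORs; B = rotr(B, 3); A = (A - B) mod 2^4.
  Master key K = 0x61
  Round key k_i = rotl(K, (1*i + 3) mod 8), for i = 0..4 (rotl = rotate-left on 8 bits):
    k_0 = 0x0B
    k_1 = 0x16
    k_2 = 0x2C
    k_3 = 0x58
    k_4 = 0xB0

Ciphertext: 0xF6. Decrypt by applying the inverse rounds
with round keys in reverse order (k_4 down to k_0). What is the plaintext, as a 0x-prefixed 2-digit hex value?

0x3B

s_0 = ciphertext = 0xF6
s_1 = InvRound(s_0, k_4) = 0x4B
s_2 = InvRound(s_1, k_3) = 0xFD
s_3 = InvRound(s_2, k_2) = 0x4F
s_4 = InvRound(s_3, k_1) = 0x5D
s_5 = InvRound(s_4, k_0) = 0x3B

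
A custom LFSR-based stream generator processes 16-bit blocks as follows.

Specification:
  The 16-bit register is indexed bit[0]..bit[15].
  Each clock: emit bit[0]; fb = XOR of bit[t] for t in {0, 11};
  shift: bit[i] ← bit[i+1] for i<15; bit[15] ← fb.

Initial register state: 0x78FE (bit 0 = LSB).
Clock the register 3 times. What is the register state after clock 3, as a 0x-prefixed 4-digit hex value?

reg_0 = 0x78FE
clock 1: out=0, reg = 0xBC7F
clock 2: out=1, reg = 0x5E3F
clock 3: out=1, reg = 0x2F1F

0x2F1F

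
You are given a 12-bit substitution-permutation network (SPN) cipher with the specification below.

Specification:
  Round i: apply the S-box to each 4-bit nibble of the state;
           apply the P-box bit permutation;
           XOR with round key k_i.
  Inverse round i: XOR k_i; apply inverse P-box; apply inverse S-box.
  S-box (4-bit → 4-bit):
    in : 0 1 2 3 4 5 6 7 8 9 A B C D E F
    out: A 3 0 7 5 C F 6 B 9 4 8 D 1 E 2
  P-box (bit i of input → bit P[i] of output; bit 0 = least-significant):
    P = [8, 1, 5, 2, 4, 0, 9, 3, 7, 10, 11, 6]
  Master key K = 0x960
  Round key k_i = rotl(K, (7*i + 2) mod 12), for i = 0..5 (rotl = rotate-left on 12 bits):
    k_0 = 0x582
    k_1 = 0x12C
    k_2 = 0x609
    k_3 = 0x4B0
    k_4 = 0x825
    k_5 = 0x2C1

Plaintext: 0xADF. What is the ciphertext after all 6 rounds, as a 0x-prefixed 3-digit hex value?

0x1DA

s_0 = plaintext = 0xADF
s_1 = Round(s_0, k_0) = 0xD90
s_2 = Round(s_1, k_1) = 0x1B2
s_3 = Round(s_2, k_2) = 0x281
s_4 = Round(s_3, k_3) = 0x5AB
s_5 = Round(s_4, k_4) = 0x261
s_6 = Round(s_5, k_5) = 0x1DA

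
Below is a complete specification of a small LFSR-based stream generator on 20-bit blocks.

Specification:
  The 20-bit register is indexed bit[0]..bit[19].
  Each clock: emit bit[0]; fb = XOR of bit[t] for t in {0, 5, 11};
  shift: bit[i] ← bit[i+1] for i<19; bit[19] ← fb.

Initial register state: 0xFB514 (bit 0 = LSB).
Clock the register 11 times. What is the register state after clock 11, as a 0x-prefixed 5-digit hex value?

reg_0 = 0xFB514
clock 1: out=0, reg = 0x7DA8A
clock 2: out=0, reg = 0xBED45
clock 3: out=1, reg = 0x5F6A2
clock 4: out=0, reg = 0xAFB51
clock 5: out=1, reg = 0x57DA8
clock 6: out=0, reg = 0x2BED4
clock 7: out=0, reg = 0x95F6A
clock 8: out=0, reg = 0x4AFB5
clock 9: out=1, reg = 0xA57DA
clock 10: out=0, reg = 0x52BED
clock 11: out=1, reg = 0xA95F6

0xA95F6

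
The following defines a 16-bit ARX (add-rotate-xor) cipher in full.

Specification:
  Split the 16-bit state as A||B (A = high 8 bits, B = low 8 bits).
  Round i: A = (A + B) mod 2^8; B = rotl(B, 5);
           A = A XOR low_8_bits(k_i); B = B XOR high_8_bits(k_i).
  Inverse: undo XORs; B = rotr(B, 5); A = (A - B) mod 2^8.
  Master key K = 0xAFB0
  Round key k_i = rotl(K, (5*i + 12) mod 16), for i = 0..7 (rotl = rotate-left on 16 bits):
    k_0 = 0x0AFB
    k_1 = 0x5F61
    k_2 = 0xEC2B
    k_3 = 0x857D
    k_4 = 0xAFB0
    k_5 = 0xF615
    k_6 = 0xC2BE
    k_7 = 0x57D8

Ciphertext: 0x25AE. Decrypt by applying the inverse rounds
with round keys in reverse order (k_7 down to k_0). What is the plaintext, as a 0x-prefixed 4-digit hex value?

s_0 = ciphertext = 0x25AE
s_1 = InvRound(s_0, k_7) = 0x2ECF
s_2 = InvRound(s_1, k_6) = 0x2868
s_3 = InvRound(s_2, k_5) = 0x49F4
s_4 = InvRound(s_3, k_4) = 0x1FDA
s_5 = InvRound(s_4, k_3) = 0x68FA
s_6 = InvRound(s_5, k_2) = 0x93B0
s_7 = InvRound(s_6, k_1) = 0x737F
s_8 = InvRound(s_7, k_0) = 0xDDAB

0xDDAB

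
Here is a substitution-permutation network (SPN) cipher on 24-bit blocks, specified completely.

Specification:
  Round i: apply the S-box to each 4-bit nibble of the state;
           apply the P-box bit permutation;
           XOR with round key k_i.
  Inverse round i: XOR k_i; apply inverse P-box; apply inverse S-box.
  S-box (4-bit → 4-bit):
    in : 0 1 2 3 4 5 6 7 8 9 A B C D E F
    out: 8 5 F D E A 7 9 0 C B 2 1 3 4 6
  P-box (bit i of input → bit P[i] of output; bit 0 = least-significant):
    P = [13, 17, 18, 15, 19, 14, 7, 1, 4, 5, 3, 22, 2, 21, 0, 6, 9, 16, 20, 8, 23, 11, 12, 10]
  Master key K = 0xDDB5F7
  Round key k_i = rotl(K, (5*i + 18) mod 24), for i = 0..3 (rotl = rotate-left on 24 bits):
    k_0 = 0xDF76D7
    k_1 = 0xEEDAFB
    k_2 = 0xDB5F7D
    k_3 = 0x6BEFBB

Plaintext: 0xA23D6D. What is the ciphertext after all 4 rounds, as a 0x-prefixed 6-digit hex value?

0x80021D

s_0 = plaintext = 0xA23D6D
s_1 = Round(s_0, k_0) = 0x441922
s_2 = Round(s_1, k_1) = 0xB12774
s_3 = Round(s_2, k_2) = 0xA5D52A
s_4 = Round(s_3, k_3) = 0x80021D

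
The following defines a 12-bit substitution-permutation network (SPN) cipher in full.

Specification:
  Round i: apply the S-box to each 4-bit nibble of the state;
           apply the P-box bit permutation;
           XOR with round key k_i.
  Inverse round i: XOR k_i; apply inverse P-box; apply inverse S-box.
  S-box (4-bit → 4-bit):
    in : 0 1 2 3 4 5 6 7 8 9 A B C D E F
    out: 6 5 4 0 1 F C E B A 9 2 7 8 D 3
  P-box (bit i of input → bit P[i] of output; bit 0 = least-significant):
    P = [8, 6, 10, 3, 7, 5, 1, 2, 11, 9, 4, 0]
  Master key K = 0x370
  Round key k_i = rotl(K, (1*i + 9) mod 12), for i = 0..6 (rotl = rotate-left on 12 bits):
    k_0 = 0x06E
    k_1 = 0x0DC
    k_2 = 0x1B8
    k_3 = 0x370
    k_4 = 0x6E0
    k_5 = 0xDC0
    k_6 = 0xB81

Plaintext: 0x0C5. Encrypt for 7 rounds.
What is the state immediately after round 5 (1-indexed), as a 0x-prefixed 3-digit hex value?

s_0 = plaintext = 0x0C5
s_1 = Round(s_0, k_0) = 0x794
s_2 = Round(s_1, k_1) = 0x3E9
s_3 = Round(s_2, k_2) = 0x176
s_4 = Round(s_3, k_3) = 0xF4E
s_5 = Round(s_4, k_4) = 0x968
s_6 = Round(s_5, k_5) = 0xE8F
s_7 = Round(s_6, k_6) = 0x274

0x968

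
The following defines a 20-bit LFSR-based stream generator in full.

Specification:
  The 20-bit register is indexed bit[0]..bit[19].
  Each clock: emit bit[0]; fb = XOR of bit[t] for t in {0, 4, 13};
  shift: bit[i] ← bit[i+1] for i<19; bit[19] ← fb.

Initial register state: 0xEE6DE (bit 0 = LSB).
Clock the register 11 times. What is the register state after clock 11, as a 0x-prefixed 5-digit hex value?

reg_0 = 0xEE6DE
clock 1: out=0, reg = 0x7736F
clock 2: out=1, reg = 0x3B9B7
clock 3: out=1, reg = 0x9DCDB
clock 4: out=1, reg = 0x4EE6D
clock 5: out=1, reg = 0x27736
clock 6: out=0, reg = 0x13B9B
clock 7: out=1, reg = 0x89DCD
clock 8: out=1, reg = 0xC4EE6
clock 9: out=0, reg = 0x62773
clock 10: out=1, reg = 0xB13B9
clock 11: out=1, reg = 0x589DC

0x589DC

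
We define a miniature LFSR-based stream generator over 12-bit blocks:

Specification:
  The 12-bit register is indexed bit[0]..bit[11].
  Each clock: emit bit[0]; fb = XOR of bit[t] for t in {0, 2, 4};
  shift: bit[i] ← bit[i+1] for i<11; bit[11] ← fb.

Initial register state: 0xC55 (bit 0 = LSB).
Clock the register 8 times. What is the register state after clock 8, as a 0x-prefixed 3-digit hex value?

reg_0 = 0xC55
clock 1: out=1, reg = 0xE2A
clock 2: out=0, reg = 0x715
clock 3: out=1, reg = 0xB8A
clock 4: out=0, reg = 0x5C5
clock 5: out=1, reg = 0x2E2
clock 6: out=0, reg = 0x171
clock 7: out=1, reg = 0x0B8
clock 8: out=0, reg = 0x85C

0x85C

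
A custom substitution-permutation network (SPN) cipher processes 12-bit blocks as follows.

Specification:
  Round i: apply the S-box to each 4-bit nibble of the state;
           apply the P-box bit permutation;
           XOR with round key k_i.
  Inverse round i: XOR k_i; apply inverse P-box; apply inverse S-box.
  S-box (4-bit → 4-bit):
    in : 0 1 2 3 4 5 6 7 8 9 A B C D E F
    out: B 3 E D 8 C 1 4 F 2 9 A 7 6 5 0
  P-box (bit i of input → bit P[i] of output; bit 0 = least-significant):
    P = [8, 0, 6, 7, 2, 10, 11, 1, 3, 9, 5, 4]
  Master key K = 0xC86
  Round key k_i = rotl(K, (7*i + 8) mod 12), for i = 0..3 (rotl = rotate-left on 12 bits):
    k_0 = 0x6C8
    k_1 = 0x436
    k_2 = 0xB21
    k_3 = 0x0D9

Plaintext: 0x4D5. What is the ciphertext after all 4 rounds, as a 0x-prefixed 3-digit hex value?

s_0 = plaintext = 0x4D5
s_1 = Round(s_0, k_0) = 0xA18
s_2 = Round(s_1, k_1) = 0x1EB
s_3 = Round(s_2, k_2) = 0x1AC
s_4 = Round(s_3, k_3) = 0x396

0x396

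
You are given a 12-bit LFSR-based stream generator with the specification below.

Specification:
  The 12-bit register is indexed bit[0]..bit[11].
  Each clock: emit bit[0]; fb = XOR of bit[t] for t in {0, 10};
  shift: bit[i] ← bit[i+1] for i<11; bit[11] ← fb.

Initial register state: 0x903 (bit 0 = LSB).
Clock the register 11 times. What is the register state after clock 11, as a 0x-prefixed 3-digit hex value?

reg_0 = 0x903
clock 1: out=1, reg = 0xC81
clock 2: out=1, reg = 0x640
clock 3: out=0, reg = 0xB20
clock 4: out=0, reg = 0x590
clock 5: out=0, reg = 0xAC8
clock 6: out=0, reg = 0x564
clock 7: out=0, reg = 0xAB2
clock 8: out=0, reg = 0x559
clock 9: out=1, reg = 0x2AC
clock 10: out=0, reg = 0x156
clock 11: out=0, reg = 0x0AB

0x0AB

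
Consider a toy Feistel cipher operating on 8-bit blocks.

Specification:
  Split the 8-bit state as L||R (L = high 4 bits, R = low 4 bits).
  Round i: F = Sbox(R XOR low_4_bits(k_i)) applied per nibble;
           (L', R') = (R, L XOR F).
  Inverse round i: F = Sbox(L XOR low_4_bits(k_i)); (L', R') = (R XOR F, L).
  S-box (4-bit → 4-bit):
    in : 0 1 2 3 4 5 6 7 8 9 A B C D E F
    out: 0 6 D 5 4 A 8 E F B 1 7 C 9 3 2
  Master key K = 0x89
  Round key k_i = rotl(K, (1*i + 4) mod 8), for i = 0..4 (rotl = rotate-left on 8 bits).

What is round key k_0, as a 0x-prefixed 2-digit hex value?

0x98

K = 0x89
k_0 = rotl(K, (1*0+4) mod 8) = rotl(K, 4) = 0x98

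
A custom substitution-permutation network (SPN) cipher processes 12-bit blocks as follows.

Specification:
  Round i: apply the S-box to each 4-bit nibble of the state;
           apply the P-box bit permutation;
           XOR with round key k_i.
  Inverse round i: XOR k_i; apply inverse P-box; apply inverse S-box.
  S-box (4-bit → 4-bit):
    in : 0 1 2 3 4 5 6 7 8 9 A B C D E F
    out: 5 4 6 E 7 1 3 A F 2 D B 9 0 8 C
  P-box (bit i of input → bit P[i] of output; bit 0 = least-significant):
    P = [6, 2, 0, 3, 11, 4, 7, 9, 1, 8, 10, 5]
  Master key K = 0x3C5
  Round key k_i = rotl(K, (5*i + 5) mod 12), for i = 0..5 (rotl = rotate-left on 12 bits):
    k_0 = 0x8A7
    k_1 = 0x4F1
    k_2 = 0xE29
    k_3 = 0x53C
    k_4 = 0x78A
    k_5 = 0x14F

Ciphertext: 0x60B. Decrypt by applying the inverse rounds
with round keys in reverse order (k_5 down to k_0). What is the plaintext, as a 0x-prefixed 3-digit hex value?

0xDA3

s_0 = ciphertext = 0x60B
s_1 = InvRound(s_0, k_5) = 0x2E6
s_2 = InvRound(s_1, k_4) = 0x3DB
s_3 = InvRound(s_2, k_3) = 0xAF4
s_4 = InvRound(s_3, k_2) = 0x128
s_5 = InvRound(s_4, k_1) = 0x22A
s_6 = InvRound(s_5, k_0) = 0xDA3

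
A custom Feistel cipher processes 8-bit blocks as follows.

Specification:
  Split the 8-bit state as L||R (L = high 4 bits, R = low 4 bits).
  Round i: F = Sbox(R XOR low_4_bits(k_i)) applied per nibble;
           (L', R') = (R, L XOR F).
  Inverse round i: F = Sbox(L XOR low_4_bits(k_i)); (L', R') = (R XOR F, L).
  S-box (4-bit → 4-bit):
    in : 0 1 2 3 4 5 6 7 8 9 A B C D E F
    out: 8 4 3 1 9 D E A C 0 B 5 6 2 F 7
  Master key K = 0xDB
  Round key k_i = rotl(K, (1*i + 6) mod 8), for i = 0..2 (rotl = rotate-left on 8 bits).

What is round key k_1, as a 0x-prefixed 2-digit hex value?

K = 0xDB
k_0 = rotl(K, (1*0+6) mod 8) = rotl(K, 6) = 0xF6
k_1 = rotl(K, (1*1+6) mod 8) = rotl(K, 7) = 0xED

0xED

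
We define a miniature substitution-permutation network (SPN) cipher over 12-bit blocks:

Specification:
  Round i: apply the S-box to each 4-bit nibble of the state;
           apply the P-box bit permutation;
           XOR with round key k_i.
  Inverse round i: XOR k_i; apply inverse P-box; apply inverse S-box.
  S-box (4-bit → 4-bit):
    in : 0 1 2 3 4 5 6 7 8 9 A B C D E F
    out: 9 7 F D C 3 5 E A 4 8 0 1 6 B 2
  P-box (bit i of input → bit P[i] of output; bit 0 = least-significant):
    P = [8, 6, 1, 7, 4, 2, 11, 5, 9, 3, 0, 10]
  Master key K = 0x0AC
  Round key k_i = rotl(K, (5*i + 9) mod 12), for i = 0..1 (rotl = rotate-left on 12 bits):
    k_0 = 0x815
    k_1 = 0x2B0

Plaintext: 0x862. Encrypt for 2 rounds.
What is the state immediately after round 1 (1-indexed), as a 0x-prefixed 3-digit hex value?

s_0 = plaintext = 0x862
s_1 = Round(s_0, k_0) = 0x5CF
s_2 = Round(s_1, k_1) = 0x0E8

0x5CF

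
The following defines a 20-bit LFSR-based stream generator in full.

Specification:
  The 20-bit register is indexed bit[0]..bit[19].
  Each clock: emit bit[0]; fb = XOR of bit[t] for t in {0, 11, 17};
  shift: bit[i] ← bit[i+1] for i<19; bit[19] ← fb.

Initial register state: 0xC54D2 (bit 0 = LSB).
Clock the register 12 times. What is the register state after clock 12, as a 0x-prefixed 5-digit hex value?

0x82EC5

reg_0 = 0xC54D2
clock 1: out=0, reg = 0x62A69
clock 2: out=1, reg = 0xB1534
clock 3: out=0, reg = 0xD8A9A
clock 4: out=0, reg = 0xEC54D
clock 5: out=1, reg = 0x762A6
clock 6: out=0, reg = 0xBB153
clock 7: out=1, reg = 0x5D8A9
clock 8: out=1, reg = 0x2EC54
clock 9: out=0, reg = 0x1762A
clock 10: out=0, reg = 0x0BB15
clock 11: out=1, reg = 0x05D8A
clock 12: out=0, reg = 0x82EC5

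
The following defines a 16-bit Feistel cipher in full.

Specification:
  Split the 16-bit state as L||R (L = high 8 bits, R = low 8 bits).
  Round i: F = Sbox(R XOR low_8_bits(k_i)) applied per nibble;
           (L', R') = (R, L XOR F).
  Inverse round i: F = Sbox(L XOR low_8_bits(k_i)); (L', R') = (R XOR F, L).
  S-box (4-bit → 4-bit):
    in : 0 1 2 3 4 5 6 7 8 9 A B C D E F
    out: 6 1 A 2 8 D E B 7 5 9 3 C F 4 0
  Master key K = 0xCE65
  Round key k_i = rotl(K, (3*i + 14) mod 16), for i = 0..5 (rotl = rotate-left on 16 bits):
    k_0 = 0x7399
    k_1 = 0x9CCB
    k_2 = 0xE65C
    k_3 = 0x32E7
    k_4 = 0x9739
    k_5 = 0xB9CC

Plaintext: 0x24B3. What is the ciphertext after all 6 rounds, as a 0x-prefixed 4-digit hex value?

0xD75D

s_0 = plaintext = 0x24B3
s_1 = Round(s_0, k_0) = 0xB38D
s_2 = Round(s_1, k_1) = 0x8D3D
s_3 = Round(s_2, k_2) = 0x3D6C
s_4 = Round(s_3, k_3) = 0x6C4E
s_5 = Round(s_4, k_4) = 0x4ED7
s_6 = Round(s_5, k_5) = 0xD75D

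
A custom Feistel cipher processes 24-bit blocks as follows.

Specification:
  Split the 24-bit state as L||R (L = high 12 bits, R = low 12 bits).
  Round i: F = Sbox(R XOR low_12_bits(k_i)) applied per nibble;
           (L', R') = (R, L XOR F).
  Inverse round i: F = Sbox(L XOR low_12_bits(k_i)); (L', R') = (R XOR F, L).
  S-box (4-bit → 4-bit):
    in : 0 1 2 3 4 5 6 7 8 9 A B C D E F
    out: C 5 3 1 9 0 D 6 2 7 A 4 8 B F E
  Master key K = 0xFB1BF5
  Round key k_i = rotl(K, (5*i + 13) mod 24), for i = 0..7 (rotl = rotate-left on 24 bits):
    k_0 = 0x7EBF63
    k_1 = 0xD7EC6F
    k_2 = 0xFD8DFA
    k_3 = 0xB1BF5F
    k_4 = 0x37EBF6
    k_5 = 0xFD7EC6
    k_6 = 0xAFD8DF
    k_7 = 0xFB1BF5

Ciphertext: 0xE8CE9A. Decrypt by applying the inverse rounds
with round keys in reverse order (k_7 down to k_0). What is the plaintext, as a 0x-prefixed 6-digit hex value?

0x01A25C

s_0 = ciphertext = 0xE8CE9A
s_1 = InvRound(s_0, k_7) = 0xEFDE8C
s_2 = InvRound(s_1, k_6) = 0x3BFEFD
s_3 = InvRound(s_2, k_5) = 0x59A3BF
s_4 = InvRound(s_3, k_4) = 0xC6759A
s_5 = InvRound(s_4, k_3) = 0x488C67
s_6 = InvRound(s_5, k_2) = 0xB04488
s_7 = InvRound(s_6, k_1) = 0x25CB04
s_8 = InvRound(s_7, k_0) = 0x01A25C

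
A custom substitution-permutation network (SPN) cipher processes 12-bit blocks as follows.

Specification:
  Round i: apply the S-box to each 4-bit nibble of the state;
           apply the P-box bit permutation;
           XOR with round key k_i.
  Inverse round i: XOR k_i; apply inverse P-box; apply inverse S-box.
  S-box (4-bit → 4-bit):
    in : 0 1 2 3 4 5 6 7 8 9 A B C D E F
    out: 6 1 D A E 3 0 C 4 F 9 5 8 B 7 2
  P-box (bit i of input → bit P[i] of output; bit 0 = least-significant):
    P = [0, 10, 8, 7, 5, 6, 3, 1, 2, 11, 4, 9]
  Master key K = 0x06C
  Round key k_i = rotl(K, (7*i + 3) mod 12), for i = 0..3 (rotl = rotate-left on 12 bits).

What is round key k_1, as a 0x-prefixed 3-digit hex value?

0x01B

K = 0x06C
k_0 = rotl(K, (7*0+3) mod 12) = rotl(K, 3) = 0x360
k_1 = rotl(K, (7*1+3) mod 12) = rotl(K, 10) = 0x01B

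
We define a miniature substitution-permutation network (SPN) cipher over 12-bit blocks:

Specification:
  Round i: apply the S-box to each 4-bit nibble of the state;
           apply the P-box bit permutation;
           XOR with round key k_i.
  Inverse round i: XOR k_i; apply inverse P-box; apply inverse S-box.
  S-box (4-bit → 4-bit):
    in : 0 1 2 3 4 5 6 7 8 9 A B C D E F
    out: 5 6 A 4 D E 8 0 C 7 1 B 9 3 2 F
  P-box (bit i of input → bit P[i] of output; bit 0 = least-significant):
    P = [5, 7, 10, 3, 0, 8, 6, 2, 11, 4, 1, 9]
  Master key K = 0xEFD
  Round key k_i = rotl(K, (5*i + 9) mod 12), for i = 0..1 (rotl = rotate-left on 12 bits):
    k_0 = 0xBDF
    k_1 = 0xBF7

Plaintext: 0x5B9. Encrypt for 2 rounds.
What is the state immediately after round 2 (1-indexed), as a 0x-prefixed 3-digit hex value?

0x5FB

s_0 = plaintext = 0x5B9
s_1 = Round(s_0, k_0) = 0xC68
s_2 = Round(s_1, k_1) = 0x5FB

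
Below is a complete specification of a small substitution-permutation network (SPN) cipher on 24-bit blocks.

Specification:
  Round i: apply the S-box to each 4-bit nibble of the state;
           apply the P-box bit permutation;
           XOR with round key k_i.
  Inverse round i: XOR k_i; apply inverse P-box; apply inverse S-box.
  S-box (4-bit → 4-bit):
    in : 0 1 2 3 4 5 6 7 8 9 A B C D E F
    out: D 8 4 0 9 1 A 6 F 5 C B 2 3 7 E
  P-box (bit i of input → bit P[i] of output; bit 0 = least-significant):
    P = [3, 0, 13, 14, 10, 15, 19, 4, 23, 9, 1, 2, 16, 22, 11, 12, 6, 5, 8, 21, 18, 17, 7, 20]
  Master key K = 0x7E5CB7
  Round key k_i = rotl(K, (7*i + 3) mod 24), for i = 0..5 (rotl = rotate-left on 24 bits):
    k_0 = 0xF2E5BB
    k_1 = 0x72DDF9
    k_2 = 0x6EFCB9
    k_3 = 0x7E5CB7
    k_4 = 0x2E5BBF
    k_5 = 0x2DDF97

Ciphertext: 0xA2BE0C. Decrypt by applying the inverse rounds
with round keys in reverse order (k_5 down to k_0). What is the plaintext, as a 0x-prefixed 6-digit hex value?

0x90ADA3

s_0 = ciphertext = 0xA2BE0C
s_1 = InvRound(s_0, k_5) = 0xE259A8
s_2 = InvRound(s_1, k_4) = 0x53C8AC
s_3 = InvRound(s_2, k_3) = 0x51428D
s_4 = InvRound(s_3, k_2) = 0xB60682
s_5 = InvRound(s_4, k_1) = 0x5EFE6B
s_6 = InvRound(s_5, k_0) = 0x90ADA3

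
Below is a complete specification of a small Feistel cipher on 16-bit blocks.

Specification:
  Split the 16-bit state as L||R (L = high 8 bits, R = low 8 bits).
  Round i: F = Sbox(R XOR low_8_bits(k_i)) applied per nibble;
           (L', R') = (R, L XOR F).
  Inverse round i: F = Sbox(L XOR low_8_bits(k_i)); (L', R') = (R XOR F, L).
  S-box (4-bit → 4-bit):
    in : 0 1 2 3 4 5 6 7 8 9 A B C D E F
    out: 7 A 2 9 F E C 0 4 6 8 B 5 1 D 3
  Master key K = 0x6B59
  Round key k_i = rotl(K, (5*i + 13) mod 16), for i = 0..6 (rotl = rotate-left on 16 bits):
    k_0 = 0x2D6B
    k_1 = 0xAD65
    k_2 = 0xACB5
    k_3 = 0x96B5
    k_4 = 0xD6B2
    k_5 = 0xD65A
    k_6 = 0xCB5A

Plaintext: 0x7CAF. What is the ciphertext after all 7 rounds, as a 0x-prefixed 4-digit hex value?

0xD21D

s_0 = plaintext = 0x7CAF
s_1 = Round(s_0, k_0) = 0xAF23
s_2 = Round(s_1, k_1) = 0x2353
s_3 = Round(s_2, k_2) = 0x53FF
s_4 = Round(s_3, k_3) = 0xFFAB
s_5 = Round(s_4, k_4) = 0xAB59
s_6 = Round(s_5, k_5) = 0x59D2
s_7 = Round(s_6, k_6) = 0xD21D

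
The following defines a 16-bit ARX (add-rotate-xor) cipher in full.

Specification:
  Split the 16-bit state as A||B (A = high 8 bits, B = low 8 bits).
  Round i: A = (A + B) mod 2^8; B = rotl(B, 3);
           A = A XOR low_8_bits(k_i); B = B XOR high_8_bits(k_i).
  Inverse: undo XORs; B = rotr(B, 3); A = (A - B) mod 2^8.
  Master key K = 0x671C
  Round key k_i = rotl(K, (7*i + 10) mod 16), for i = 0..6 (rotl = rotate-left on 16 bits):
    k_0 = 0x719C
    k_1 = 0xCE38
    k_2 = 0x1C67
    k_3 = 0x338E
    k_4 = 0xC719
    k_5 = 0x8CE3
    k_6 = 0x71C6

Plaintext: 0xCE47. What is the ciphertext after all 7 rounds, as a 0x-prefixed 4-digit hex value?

0xBA09

s_0 = plaintext = 0xCE47
s_1 = Round(s_0, k_0) = 0x894B
s_2 = Round(s_1, k_1) = 0xEC94
s_3 = Round(s_2, k_2) = 0xE7B8
s_4 = Round(s_3, k_3) = 0x11F6
s_5 = Round(s_4, k_4) = 0x1E70
s_6 = Round(s_5, k_5) = 0x6D0F
s_7 = Round(s_6, k_6) = 0xBA09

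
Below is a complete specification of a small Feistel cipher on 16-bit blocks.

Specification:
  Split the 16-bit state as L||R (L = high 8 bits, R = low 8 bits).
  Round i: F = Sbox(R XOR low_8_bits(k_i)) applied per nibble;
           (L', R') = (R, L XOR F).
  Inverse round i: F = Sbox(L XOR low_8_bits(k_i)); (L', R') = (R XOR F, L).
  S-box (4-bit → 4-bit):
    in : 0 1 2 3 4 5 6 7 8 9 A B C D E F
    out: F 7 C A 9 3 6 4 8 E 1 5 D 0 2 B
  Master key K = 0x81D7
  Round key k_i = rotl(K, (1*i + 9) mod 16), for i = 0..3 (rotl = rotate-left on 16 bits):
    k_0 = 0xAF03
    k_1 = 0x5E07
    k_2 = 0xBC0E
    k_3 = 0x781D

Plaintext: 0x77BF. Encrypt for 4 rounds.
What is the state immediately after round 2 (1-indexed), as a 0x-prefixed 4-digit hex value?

0x2A7F

s_0 = plaintext = 0x77BF
s_1 = Round(s_0, k_0) = 0xBF2A
s_2 = Round(s_1, k_1) = 0x2A7F
s_3 = Round(s_2, k_2) = 0x7F6D
s_4 = Round(s_3, k_3) = 0x6D30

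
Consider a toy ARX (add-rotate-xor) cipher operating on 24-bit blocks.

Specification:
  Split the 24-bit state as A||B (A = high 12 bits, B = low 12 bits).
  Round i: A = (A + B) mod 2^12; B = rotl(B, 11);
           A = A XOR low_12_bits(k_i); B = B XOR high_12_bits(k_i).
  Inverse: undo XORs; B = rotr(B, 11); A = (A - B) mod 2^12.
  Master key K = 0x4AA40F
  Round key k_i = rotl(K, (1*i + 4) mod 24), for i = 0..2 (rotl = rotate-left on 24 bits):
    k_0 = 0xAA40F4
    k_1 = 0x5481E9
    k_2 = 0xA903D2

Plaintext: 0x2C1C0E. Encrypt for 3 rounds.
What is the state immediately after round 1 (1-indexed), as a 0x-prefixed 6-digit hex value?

s_0 = plaintext = 0x2C1C0E
s_1 = Round(s_0, k_0) = 0xE3BCA3
s_2 = Round(s_1, k_1) = 0xB37B19
s_3 = Round(s_2, k_2) = 0x58271C

0xE3BCA3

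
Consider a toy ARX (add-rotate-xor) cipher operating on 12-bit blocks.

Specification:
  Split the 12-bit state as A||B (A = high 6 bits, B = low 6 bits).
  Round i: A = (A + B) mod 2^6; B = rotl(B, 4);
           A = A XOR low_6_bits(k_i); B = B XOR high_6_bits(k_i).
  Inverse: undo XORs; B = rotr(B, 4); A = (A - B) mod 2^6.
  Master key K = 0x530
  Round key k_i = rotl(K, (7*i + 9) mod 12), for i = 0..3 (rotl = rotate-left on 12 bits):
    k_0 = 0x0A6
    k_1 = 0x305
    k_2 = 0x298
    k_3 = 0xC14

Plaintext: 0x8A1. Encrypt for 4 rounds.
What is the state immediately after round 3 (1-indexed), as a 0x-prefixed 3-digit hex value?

0xF20

s_0 = plaintext = 0x8A1
s_1 = Round(s_0, k_0) = 0x95A
s_2 = Round(s_1, k_1) = 0xEAA
s_3 = Round(s_2, k_2) = 0xF20
s_4 = Round(s_3, k_3) = 0x238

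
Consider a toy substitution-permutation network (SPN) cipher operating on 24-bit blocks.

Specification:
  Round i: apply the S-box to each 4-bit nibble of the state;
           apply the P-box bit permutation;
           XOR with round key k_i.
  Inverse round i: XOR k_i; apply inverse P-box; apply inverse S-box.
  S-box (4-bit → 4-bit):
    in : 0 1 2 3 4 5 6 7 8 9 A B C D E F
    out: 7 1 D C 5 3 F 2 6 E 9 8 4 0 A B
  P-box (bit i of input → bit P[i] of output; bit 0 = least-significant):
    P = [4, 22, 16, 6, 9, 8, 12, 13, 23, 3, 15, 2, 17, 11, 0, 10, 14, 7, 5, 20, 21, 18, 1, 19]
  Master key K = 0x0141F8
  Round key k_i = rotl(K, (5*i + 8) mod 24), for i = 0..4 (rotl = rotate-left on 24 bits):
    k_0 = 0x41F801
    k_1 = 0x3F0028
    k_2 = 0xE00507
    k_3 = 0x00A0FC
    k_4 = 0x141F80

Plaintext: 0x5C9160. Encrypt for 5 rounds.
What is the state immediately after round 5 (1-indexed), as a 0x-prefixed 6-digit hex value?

0x98CEB9

s_0 = plaintext = 0x5C9160
s_1 = Round(s_0, k_0) = 0xA4C730
s_2 = Round(s_1, k_1) = 0x567011
s_3 = Round(s_2, k_2) = 0x54CFBF
s_4 = Round(s_3, k_3) = 0xE4C081
s_5 = Round(s_4, k_4) = 0x98CEB9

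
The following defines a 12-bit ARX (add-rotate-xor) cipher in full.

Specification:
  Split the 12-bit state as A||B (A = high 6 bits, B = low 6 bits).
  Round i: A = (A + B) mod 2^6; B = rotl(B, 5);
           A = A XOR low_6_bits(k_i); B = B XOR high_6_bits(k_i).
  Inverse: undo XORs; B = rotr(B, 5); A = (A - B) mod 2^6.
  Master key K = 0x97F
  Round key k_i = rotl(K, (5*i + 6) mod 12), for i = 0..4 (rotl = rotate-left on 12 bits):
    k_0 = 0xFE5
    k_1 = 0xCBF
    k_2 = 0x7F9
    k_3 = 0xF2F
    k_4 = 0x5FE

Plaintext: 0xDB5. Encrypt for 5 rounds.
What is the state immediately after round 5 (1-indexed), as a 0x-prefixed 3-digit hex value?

s_0 = plaintext = 0xDB5
s_1 = Round(s_0, k_0) = 0x385
s_2 = Round(s_1, k_1) = 0xB10
s_3 = Round(s_2, k_2) = 0x157
s_4 = Round(s_3, k_3) = 0xCD7
s_5 = Round(s_4, k_4) = 0xD3C

0xD3C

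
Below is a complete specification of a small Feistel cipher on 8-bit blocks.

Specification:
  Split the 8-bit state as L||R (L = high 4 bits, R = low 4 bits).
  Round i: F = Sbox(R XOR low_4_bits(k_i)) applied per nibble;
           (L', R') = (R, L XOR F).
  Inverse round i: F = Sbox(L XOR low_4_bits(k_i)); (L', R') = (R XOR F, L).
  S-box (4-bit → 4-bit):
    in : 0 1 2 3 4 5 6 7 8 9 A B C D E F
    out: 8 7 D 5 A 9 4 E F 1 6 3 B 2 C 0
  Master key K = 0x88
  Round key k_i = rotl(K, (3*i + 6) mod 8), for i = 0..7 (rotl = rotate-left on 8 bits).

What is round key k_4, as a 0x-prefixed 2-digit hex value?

0x22

K = 0x88
k_0 = rotl(K, (3*0+6) mod 8) = rotl(K, 6) = 0x22
k_1 = rotl(K, (3*1+6) mod 8) = rotl(K, 1) = 0x11
k_2 = rotl(K, (3*2+6) mod 8) = rotl(K, 4) = 0x88
k_3 = rotl(K, (3*3+6) mod 8) = rotl(K, 7) = 0x44
k_4 = rotl(K, (3*4+6) mod 8) = rotl(K, 2) = 0x22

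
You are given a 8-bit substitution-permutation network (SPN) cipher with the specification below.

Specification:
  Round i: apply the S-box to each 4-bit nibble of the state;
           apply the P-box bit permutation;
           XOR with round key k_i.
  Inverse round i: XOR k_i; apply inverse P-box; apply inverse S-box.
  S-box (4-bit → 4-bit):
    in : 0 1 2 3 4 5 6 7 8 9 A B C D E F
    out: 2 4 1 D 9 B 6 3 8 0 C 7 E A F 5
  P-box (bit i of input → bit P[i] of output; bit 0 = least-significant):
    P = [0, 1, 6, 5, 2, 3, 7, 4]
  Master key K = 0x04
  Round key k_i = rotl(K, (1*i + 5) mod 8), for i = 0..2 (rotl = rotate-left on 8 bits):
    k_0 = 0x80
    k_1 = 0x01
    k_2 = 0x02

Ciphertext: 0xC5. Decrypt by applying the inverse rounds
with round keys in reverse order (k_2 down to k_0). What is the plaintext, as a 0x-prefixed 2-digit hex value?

s_0 = ciphertext = 0xC5
s_1 = InvRound(s_0, k_2) = 0xFB
s_2 = InvRound(s_1, k_1) = 0xCC
s_3 = InvRound(s_2, k_0) = 0x71

0x71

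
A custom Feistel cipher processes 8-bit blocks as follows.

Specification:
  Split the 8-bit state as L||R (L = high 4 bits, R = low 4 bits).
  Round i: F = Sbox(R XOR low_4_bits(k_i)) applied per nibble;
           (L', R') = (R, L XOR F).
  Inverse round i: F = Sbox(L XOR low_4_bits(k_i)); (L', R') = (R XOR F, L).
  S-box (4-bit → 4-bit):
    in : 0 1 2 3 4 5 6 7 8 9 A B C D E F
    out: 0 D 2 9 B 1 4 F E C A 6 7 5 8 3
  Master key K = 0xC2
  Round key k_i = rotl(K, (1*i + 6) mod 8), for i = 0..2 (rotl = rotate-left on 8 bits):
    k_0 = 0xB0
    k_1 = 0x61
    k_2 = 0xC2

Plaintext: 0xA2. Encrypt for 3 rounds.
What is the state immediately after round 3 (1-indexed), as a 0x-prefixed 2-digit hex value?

s_0 = plaintext = 0xA2
s_1 = Round(s_0, k_0) = 0x28
s_2 = Round(s_1, k_1) = 0x8E
s_3 = Round(s_2, k_2) = 0xEF

0xEF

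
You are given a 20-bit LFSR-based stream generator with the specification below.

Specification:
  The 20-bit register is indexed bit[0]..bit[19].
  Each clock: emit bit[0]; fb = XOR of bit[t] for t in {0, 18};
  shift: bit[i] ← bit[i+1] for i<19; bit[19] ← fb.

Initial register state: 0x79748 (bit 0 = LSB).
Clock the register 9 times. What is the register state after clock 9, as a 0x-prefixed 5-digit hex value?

reg_0 = 0x79748
clock 1: out=0, reg = 0xBCBA4
clock 2: out=0, reg = 0x5E5D2
clock 3: out=0, reg = 0xAF2E9
clock 4: out=1, reg = 0xD7974
clock 5: out=0, reg = 0xEBCBA
clock 6: out=0, reg = 0xF5E5D
clock 7: out=1, reg = 0x7AF2E
clock 8: out=0, reg = 0xBD797
clock 9: out=1, reg = 0xDEBCB

0xDEBCB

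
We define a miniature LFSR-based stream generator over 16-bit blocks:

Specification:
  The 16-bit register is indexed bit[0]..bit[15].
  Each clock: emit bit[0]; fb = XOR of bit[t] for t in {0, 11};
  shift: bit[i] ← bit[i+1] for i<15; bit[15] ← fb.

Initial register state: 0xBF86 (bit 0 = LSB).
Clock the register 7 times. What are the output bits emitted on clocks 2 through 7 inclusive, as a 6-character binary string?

reg_0 = 0xBF86
clock 1: out=0, reg = 0xDFC3
clock 2: out=1, reg = 0x6FE1
clock 3: out=1, reg = 0x37F0
clock 4: out=0, reg = 0x1BF8
clock 5: out=0, reg = 0x8DFC
clock 6: out=0, reg = 0xC6FE
clock 7: out=0, reg = 0x637F

110000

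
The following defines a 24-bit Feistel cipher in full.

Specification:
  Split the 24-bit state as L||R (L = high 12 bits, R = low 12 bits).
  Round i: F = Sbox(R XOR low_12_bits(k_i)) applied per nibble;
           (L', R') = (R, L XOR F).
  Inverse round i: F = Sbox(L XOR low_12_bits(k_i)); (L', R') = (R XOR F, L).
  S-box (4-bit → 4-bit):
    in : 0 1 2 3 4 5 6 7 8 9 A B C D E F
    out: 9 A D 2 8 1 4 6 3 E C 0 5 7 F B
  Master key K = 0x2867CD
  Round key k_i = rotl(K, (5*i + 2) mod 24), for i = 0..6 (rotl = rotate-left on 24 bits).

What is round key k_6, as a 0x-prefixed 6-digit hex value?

K = 0x2867CD
k_0 = rotl(K, (5*0+2) mod 24) = rotl(K, 2) = 0xA19F34
k_1 = rotl(K, (5*1+2) mod 24) = rotl(K, 7) = 0x33E694
k_2 = rotl(K, (5*2+2) mod 24) = rotl(K, 12) = 0x7CD286
k_3 = rotl(K, (5*3+2) mod 24) = rotl(K, 17) = 0x9A50CF
k_4 = rotl(K, (5*4+2) mod 24) = rotl(K, 22) = 0x4A19F3
k_5 = rotl(K, (5*5+2) mod 24) = rotl(K, 3) = 0x433E69
k_6 = rotl(K, (5*6+2) mod 24) = rotl(K, 8) = 0x67CD28

0x67CD28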